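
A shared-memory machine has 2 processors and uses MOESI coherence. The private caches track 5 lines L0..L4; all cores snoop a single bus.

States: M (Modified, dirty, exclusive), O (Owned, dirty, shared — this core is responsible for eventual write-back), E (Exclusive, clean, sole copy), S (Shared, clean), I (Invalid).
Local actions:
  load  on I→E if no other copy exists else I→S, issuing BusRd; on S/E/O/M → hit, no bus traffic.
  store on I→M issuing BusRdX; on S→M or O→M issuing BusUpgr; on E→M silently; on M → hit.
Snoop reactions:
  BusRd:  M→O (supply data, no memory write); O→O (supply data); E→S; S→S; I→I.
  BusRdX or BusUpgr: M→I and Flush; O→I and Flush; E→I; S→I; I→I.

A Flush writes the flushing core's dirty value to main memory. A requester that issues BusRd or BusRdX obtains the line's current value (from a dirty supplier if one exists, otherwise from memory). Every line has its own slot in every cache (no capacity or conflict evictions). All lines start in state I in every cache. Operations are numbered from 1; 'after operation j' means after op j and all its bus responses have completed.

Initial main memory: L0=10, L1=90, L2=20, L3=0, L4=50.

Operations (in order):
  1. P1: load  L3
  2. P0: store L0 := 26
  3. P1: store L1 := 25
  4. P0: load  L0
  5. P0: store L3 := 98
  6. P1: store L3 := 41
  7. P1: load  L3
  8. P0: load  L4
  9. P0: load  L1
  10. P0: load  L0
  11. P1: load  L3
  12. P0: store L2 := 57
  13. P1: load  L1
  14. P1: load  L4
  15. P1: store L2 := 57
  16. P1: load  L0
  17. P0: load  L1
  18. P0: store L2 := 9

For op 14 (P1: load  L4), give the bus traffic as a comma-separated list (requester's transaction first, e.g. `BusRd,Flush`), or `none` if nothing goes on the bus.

step 1: P1: load  L3  ⟶  IE  (L3)  txn=BusRd  M[L3]=0
step 2: P0: store L0 := 26  ⟶  MI  (L0)  txn=BusRdX  M[L0]=10
step 3: P1: store L1 := 25  ⟶  IM  (L1)  txn=BusRdX  M[L1]=90
step 4: P0: load  L0  ⟶  MI  (L0)  txn=∅  M[L0]=10
step 5: P0: store L3 := 98  ⟶  MI  (L3)  txn=BusRdX  M[L3]=0
step 6: P1: store L3 := 41  ⟶  IM  (L3)  txn=BusRdX+Flush  M[L3]=98
step 7: P1: load  L3  ⟶  IM  (L3)  txn=∅  M[L3]=98
step 8: P0: load  L4  ⟶  EI  (L4)  txn=BusRd  M[L4]=50
step 9: P0: load  L1  ⟶  SO  (L1)  txn=BusRd  M[L1]=90
step 10: P0: load  L0  ⟶  MI  (L0)  txn=∅  M[L0]=10
step 11: P1: load  L3  ⟶  IM  (L3)  txn=∅  M[L3]=98
step 12: P0: store L2 := 57  ⟶  MI  (L2)  txn=BusRdX  M[L2]=20
step 13: P1: load  L1  ⟶  SO  (L1)  txn=∅  M[L1]=90
step 14: P1: load  L4  ⟶  SS  (L4)  txn=BusRd  M[L4]=50
step 15: P1: store L2 := 57  ⟶  IM  (L2)  txn=BusRdX+Flush  M[L2]=57
step 16: P1: load  L0  ⟶  OS  (L0)  txn=BusRd  M[L0]=10
step 17: P0: load  L1  ⟶  SO  (L1)  txn=∅  M[L1]=90
step 18: P0: store L2 := 9  ⟶  MI  (L2)  txn=BusRdX+Flush  M[L2]=57

bus = BusRd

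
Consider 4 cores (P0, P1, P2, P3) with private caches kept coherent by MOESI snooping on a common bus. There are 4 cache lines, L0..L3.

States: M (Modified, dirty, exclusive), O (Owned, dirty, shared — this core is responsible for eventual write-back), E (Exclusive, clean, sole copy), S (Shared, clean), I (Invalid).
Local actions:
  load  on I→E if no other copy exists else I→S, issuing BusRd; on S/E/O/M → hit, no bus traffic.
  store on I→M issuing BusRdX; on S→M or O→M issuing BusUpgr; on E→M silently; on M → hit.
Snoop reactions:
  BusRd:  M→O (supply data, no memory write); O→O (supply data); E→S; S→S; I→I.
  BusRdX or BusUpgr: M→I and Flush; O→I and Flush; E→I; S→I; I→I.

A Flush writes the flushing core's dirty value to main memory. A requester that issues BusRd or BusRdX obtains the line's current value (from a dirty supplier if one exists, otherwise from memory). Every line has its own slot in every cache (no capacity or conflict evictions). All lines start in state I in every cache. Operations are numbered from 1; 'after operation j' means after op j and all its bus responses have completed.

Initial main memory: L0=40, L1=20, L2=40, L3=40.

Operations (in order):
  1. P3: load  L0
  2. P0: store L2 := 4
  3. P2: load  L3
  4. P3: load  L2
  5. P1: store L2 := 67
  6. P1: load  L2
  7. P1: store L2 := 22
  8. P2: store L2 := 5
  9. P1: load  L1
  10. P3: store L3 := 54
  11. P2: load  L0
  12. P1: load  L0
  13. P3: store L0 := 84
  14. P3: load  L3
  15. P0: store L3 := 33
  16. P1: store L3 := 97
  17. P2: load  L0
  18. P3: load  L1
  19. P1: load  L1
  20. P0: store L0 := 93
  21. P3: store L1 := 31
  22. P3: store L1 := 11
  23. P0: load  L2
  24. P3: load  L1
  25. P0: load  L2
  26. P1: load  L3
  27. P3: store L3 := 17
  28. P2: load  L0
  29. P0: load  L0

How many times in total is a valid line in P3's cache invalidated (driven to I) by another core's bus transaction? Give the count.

invalidations = 3

[1] P3: load  L0 | P0:I, P1:I, P2:I, P3:E(40) | bus: BusRd
[2] P0: store L2 := 4 | P0:M(4), P1:I, P2:I, P3:I | bus: BusRdX
[3] P2: load  L3 | P0:I, P1:I, P2:E(40), P3:I | bus: BusRd
[4] P3: load  L2 | P0:O(4), P1:I, P2:I, P3:S(4) | bus: BusRd
[5] P1: store L2 := 67 | P0:I, P1:M(67), P2:I, P3:I | bus: BusRdX,Flush
[6] P1: load  L2 | P0:I, P1:M(67), P2:I, P3:I | bus: none
[7] P1: store L2 := 22 | P0:I, P1:M(22), P2:I, P3:I | bus: none
[8] P2: store L2 := 5 | P0:I, P1:I, P2:M(5), P3:I | bus: BusRdX,Flush
[9] P1: load  L1 | P0:I, P1:E(20), P2:I, P3:I | bus: BusRd
[10] P3: store L3 := 54 | P0:I, P1:I, P2:I, P3:M(54) | bus: BusRdX
[11] P2: load  L0 | P0:I, P1:I, P2:S(40), P3:S(40) | bus: BusRd
[12] P1: load  L0 | P0:I, P1:S(40), P2:S(40), P3:S(40) | bus: BusRd
[13] P3: store L0 := 84 | P0:I, P1:I, P2:I, P3:M(84) | bus: BusUpgr
[14] P3: load  L3 | P0:I, P1:I, P2:I, P3:M(54) | bus: none
[15] P0: store L3 := 33 | P0:M(33), P1:I, P2:I, P3:I | bus: BusRdX,Flush
[16] P1: store L3 := 97 | P0:I, P1:M(97), P2:I, P3:I | bus: BusRdX,Flush
[17] P2: load  L0 | P0:I, P1:I, P2:S(84), P3:O(84) | bus: BusRd
[18] P3: load  L1 | P0:I, P1:S(20), P2:I, P3:S(20) | bus: BusRd
[19] P1: load  L1 | P0:I, P1:S(20), P2:I, P3:S(20) | bus: none
[20] P0: store L0 := 93 | P0:M(93), P1:I, P2:I, P3:I | bus: BusRdX,Flush
[21] P3: store L1 := 31 | P0:I, P1:I, P2:I, P3:M(31) | bus: BusUpgr
[22] P3: store L1 := 11 | P0:I, P1:I, P2:I, P3:M(11) | bus: none
[23] P0: load  L2 | P0:S(5), P1:I, P2:O(5), P3:I | bus: BusRd
[24] P3: load  L1 | P0:I, P1:I, P2:I, P3:M(11) | bus: none
[25] P0: load  L2 | P0:S(5), P1:I, P2:O(5), P3:I | bus: none
[26] P1: load  L3 | P0:I, P1:M(97), P2:I, P3:I | bus: none
[27] P3: store L3 := 17 | P0:I, P1:I, P2:I, P3:M(17) | bus: BusRdX,Flush
[28] P2: load  L0 | P0:O(93), P1:I, P2:S(93), P3:I | bus: BusRd
[29] P0: load  L0 | P0:O(93), P1:I, P2:S(93), P3:I | bus: none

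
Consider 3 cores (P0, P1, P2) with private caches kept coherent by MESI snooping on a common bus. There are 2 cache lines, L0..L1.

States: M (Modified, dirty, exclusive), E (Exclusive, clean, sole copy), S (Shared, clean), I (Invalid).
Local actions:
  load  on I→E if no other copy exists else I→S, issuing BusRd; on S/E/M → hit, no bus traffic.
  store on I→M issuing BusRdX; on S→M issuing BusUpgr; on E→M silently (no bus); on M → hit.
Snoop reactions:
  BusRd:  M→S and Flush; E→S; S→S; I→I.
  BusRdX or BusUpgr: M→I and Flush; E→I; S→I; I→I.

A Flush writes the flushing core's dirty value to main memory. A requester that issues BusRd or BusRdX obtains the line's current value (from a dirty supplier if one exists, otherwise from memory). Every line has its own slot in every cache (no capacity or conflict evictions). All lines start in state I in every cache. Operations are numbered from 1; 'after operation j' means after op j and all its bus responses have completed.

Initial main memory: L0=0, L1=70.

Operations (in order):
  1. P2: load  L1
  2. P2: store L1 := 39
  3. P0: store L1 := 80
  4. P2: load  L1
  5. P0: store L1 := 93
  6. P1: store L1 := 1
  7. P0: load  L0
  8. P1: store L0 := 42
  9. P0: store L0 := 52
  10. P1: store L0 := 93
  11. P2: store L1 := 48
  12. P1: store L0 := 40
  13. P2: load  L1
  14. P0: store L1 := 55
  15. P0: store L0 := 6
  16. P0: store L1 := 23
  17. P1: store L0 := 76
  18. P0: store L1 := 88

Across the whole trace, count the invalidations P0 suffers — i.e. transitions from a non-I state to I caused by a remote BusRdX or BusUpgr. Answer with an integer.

  op1 P2: load  L1 → I/I/E on L1; bus BusRd; mem=70
  op2 P2: store L1 := 39 → I/I/M on L1; bus (none); mem=70
  op3 P0: store L1 := 80 → M/I/I on L1; bus BusRdX Flush; mem=39
  op4 P2: load  L1 → S/I/S on L1; bus BusRd Flush; mem=80
  op5 P0: store L1 := 93 → M/I/I on L1; bus BusUpgr; mem=80
  op6 P1: store L1 := 1 → I/M/I on L1; bus BusRdX Flush; mem=93
  op7 P0: load  L0 → E/I/I on L0; bus BusRd; mem=0
  op8 P1: store L0 := 42 → I/M/I on L0; bus BusRdX; mem=0
  op9 P0: store L0 := 52 → M/I/I on L0; bus BusRdX Flush; mem=42
  op10 P1: store L0 := 93 → I/M/I on L0; bus BusRdX Flush; mem=52
  op11 P2: store L1 := 48 → I/I/M on L1; bus BusRdX Flush; mem=1
  op12 P1: store L0 := 40 → I/M/I on L0; bus (none); mem=52
  op13 P2: load  L1 → I/I/M on L1; bus (none); mem=1
  op14 P0: store L1 := 55 → M/I/I on L1; bus BusRdX Flush; mem=48
  op15 P0: store L0 := 6 → M/I/I on L0; bus BusRdX Flush; mem=40
  op16 P0: store L1 := 23 → M/I/I on L1; bus (none); mem=48
  op17 P1: store L0 := 76 → I/M/I on L0; bus BusRdX Flush; mem=6
  op18 P0: store L1 := 88 → M/I/I on L1; bus (none); mem=48

invalidations = 4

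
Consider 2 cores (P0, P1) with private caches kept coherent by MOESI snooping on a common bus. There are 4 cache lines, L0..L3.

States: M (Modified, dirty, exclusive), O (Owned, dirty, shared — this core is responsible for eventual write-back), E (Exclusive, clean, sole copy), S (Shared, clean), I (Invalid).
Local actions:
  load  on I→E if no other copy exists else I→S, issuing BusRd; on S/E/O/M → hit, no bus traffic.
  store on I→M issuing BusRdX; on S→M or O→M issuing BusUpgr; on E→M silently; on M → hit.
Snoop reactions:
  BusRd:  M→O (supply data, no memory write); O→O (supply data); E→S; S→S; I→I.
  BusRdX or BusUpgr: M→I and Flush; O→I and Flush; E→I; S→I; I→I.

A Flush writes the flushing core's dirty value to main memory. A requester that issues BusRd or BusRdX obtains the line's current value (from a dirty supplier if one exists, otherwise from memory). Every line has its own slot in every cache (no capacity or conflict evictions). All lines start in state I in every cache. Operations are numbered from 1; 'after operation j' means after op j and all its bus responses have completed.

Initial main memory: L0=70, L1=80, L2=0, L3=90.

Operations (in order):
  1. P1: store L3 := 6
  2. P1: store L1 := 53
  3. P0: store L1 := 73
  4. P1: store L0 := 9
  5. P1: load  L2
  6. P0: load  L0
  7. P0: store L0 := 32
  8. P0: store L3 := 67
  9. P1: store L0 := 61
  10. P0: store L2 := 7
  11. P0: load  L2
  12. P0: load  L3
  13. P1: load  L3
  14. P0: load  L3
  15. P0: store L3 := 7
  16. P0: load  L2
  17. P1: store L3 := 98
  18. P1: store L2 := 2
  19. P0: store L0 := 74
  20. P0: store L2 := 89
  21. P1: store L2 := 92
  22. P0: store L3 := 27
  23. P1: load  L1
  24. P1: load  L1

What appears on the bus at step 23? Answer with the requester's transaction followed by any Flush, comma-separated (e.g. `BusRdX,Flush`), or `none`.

step 1: P1: store L3 := 6  ⟶  IM  (L3)  txn=BusRdX  M[L3]=90
step 2: P1: store L1 := 53  ⟶  IM  (L1)  txn=BusRdX  M[L1]=80
step 3: P0: store L1 := 73  ⟶  MI  (L1)  txn=BusRdX+Flush  M[L1]=53
step 4: P1: store L0 := 9  ⟶  IM  (L0)  txn=BusRdX  M[L0]=70
step 5: P1: load  L2  ⟶  IE  (L2)  txn=BusRd  M[L2]=0
step 6: P0: load  L0  ⟶  SO  (L0)  txn=BusRd  M[L0]=70
step 7: P0: store L0 := 32  ⟶  MI  (L0)  txn=BusUpgr+Flush  M[L0]=9
step 8: P0: store L3 := 67  ⟶  MI  (L3)  txn=BusRdX+Flush  M[L3]=6
step 9: P1: store L0 := 61  ⟶  IM  (L0)  txn=BusRdX+Flush  M[L0]=32
step 10: P0: store L2 := 7  ⟶  MI  (L2)  txn=BusRdX  M[L2]=0
step 11: P0: load  L2  ⟶  MI  (L2)  txn=∅  M[L2]=0
step 12: P0: load  L3  ⟶  MI  (L3)  txn=∅  M[L3]=6
step 13: P1: load  L3  ⟶  OS  (L3)  txn=BusRd  M[L3]=6
step 14: P0: load  L3  ⟶  OS  (L3)  txn=∅  M[L3]=6
step 15: P0: store L3 := 7  ⟶  MI  (L3)  txn=BusUpgr  M[L3]=6
step 16: P0: load  L2  ⟶  MI  (L2)  txn=∅  M[L2]=0
step 17: P1: store L3 := 98  ⟶  IM  (L3)  txn=BusRdX+Flush  M[L3]=7
step 18: P1: store L2 := 2  ⟶  IM  (L2)  txn=BusRdX+Flush  M[L2]=7
step 19: P0: store L0 := 74  ⟶  MI  (L0)  txn=BusRdX+Flush  M[L0]=61
step 20: P0: store L2 := 89  ⟶  MI  (L2)  txn=BusRdX+Flush  M[L2]=2
step 21: P1: store L2 := 92  ⟶  IM  (L2)  txn=BusRdX+Flush  M[L2]=89
step 22: P0: store L3 := 27  ⟶  MI  (L3)  txn=BusRdX+Flush  M[L3]=98
step 23: P1: load  L1  ⟶  OS  (L1)  txn=BusRd  M[L1]=53
step 24: P1: load  L1  ⟶  OS  (L1)  txn=∅  M[L1]=53

bus = BusRd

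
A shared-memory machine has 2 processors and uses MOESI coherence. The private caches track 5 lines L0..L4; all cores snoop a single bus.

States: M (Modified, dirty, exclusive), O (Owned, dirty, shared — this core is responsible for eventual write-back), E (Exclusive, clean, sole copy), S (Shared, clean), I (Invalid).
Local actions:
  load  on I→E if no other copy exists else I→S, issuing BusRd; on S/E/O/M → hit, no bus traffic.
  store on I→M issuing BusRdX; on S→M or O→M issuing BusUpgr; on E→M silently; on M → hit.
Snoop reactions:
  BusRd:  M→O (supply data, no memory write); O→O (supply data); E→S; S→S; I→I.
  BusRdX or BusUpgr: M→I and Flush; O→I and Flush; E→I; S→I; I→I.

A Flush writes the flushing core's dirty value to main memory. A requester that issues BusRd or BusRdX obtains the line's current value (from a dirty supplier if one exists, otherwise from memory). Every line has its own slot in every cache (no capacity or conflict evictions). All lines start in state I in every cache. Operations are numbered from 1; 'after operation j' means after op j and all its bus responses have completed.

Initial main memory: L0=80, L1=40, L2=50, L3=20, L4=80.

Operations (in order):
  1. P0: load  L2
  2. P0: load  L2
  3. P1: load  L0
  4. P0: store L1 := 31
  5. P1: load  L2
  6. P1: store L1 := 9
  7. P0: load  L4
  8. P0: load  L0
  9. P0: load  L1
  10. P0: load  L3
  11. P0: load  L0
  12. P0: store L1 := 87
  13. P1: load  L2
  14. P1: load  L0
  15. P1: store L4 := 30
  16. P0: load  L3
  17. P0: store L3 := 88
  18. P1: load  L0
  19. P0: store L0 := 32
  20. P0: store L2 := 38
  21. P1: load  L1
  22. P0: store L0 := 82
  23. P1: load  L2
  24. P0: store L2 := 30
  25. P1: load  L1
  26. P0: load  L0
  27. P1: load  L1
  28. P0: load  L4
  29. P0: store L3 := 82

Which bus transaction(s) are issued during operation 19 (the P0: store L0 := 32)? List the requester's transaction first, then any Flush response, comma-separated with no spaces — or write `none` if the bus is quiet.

  op1 P0: load  L2 → E/I on L2; bus BusRd; mem=50
  op2 P0: load  L2 → E/I on L2; bus (none); mem=50
  op3 P1: load  L0 → I/E on L0; bus BusRd; mem=80
  op4 P0: store L1 := 31 → M/I on L1; bus BusRdX; mem=40
  op5 P1: load  L2 → S/S on L2; bus BusRd; mem=50
  op6 P1: store L1 := 9 → I/M on L1; bus BusRdX Flush; mem=31
  op7 P0: load  L4 → E/I on L4; bus BusRd; mem=80
  op8 P0: load  L0 → S/S on L0; bus BusRd; mem=80
  op9 P0: load  L1 → S/O on L1; bus BusRd; mem=31
  op10 P0: load  L3 → E/I on L3; bus BusRd; mem=20
  op11 P0: load  L0 → S/S on L0; bus (none); mem=80
  op12 P0: store L1 := 87 → M/I on L1; bus BusUpgr Flush; mem=9
  op13 P1: load  L2 → S/S on L2; bus (none); mem=50
  op14 P1: load  L0 → S/S on L0; bus (none); mem=80
  op15 P1: store L4 := 30 → I/M on L4; bus BusRdX; mem=80
  op16 P0: load  L3 → E/I on L3; bus (none); mem=20
  op17 P0: store L3 := 88 → M/I on L3; bus (none); mem=20
  op18 P1: load  L0 → S/S on L0; bus (none); mem=80
  op19 P0: store L0 := 32 → M/I on L0; bus BusUpgr; mem=80
  op20 P0: store L2 := 38 → M/I on L2; bus BusUpgr; mem=50
  op21 P1: load  L1 → O/S on L1; bus BusRd; mem=9
  op22 P0: store L0 := 82 → M/I on L0; bus (none); mem=80
  op23 P1: load  L2 → O/S on L2; bus BusRd; mem=50
  op24 P0: store L2 := 30 → M/I on L2; bus BusUpgr; mem=50
  op25 P1: load  L1 → O/S on L1; bus (none); mem=9
  op26 P0: load  L0 → M/I on L0; bus (none); mem=80
  op27 P1: load  L1 → O/S on L1; bus (none); mem=9
  op28 P0: load  L4 → S/O on L4; bus BusRd; mem=80
  op29 P0: store L3 := 82 → M/I on L3; bus (none); mem=20

bus = BusUpgr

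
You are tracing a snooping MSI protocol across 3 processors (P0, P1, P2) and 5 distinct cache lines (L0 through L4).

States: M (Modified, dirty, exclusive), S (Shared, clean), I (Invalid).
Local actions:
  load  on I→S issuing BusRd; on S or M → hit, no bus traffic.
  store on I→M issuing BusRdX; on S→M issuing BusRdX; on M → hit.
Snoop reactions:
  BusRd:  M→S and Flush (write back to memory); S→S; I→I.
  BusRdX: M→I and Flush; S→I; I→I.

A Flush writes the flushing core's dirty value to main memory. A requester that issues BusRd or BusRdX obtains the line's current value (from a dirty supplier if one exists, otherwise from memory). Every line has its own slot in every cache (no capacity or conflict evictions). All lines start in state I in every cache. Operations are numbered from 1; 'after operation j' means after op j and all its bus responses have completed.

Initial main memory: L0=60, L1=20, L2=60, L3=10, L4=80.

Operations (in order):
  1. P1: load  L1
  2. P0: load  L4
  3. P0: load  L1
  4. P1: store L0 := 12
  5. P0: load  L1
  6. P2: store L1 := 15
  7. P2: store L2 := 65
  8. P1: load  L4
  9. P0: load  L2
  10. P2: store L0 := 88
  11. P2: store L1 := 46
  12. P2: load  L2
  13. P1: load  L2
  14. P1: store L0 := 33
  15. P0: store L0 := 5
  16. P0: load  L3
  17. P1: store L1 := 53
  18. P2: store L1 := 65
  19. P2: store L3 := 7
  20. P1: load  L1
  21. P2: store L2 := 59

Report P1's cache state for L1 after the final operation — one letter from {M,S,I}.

state = S

  op1 P1: load  L1 → I/S/I on L1; bus BusRd; mem=20
  op2 P0: load  L4 → S/I/I on L4; bus BusRd; mem=80
  op3 P0: load  L1 → S/S/I on L1; bus BusRd; mem=20
  op4 P1: store L0 := 12 → I/M/I on L0; bus BusRdX; mem=60
  op5 P0: load  L1 → S/S/I on L1; bus (none); mem=20
  op6 P2: store L1 := 15 → I/I/M on L1; bus BusRdX; mem=20
  op7 P2: store L2 := 65 → I/I/M on L2; bus BusRdX; mem=60
  op8 P1: load  L4 → S/S/I on L4; bus BusRd; mem=80
  op9 P0: load  L2 → S/I/S on L2; bus BusRd Flush; mem=65
  op10 P2: store L0 := 88 → I/I/M on L0; bus BusRdX Flush; mem=12
  op11 P2: store L1 := 46 → I/I/M on L1; bus (none); mem=20
  op12 P2: load  L2 → S/I/S on L2; bus (none); mem=65
  op13 P1: load  L2 → S/S/S on L2; bus BusRd; mem=65
  op14 P1: store L0 := 33 → I/M/I on L0; bus BusRdX Flush; mem=88
  op15 P0: store L0 := 5 → M/I/I on L0; bus BusRdX Flush; mem=33
  op16 P0: load  L3 → S/I/I on L3; bus BusRd; mem=10
  op17 P1: store L1 := 53 → I/M/I on L1; bus BusRdX Flush; mem=46
  op18 P2: store L1 := 65 → I/I/M on L1; bus BusRdX Flush; mem=53
  op19 P2: store L3 := 7 → I/I/M on L3; bus BusRdX; mem=10
  op20 P1: load  L1 → I/S/S on L1; bus BusRd Flush; mem=65
  op21 P2: store L2 := 59 → I/I/M on L2; bus BusRdX; mem=65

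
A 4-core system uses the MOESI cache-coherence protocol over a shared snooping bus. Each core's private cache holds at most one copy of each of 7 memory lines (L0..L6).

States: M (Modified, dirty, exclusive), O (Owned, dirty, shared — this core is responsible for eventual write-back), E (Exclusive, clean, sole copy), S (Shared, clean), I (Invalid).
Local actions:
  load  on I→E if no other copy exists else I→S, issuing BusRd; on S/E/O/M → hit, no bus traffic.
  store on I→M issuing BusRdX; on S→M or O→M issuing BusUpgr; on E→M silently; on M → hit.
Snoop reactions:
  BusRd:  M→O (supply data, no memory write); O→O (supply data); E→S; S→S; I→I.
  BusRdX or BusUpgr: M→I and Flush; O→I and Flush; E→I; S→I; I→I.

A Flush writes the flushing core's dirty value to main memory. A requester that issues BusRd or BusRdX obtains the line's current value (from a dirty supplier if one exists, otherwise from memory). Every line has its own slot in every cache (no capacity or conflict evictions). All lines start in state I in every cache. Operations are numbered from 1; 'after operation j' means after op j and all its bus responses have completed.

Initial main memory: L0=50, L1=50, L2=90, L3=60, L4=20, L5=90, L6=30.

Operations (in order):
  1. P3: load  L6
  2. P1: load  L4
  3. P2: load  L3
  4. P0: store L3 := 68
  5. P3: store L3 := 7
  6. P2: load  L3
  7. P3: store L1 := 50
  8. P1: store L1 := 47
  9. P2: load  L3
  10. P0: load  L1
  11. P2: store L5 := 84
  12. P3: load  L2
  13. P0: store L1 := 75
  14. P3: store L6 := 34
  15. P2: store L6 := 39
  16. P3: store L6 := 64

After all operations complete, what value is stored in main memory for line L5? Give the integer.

  op1 P3: load  L6 → I/I/I/E on L6; bus BusRd; mem=30
  op2 P1: load  L4 → I/E/I/I on L4; bus BusRd; mem=20
  op3 P2: load  L3 → I/I/E/I on L3; bus BusRd; mem=60
  op4 P0: store L3 := 68 → M/I/I/I on L3; bus BusRdX; mem=60
  op5 P3: store L3 := 7 → I/I/I/M on L3; bus BusRdX Flush; mem=68
  op6 P2: load  L3 → I/I/S/O on L3; bus BusRd; mem=68
  op7 P3: store L1 := 50 → I/I/I/M on L1; bus BusRdX; mem=50
  op8 P1: store L1 := 47 → I/M/I/I on L1; bus BusRdX Flush; mem=50
  op9 P2: load  L3 → I/I/S/O on L3; bus (none); mem=68
  op10 P0: load  L1 → S/O/I/I on L1; bus BusRd; mem=50
  op11 P2: store L5 := 84 → I/I/M/I on L5; bus BusRdX; mem=90
  op12 P3: load  L2 → I/I/I/E on L2; bus BusRd; mem=90
  op13 P0: store L1 := 75 → M/I/I/I on L1; bus BusUpgr Flush; mem=47
  op14 P3: store L6 := 34 → I/I/I/M on L6; bus (none); mem=30
  op15 P2: store L6 := 39 → I/I/M/I on L6; bus BusRdX Flush; mem=34
  op16 P3: store L6 := 64 → I/I/I/M on L6; bus BusRdX Flush; mem=39

memory[L5] = 90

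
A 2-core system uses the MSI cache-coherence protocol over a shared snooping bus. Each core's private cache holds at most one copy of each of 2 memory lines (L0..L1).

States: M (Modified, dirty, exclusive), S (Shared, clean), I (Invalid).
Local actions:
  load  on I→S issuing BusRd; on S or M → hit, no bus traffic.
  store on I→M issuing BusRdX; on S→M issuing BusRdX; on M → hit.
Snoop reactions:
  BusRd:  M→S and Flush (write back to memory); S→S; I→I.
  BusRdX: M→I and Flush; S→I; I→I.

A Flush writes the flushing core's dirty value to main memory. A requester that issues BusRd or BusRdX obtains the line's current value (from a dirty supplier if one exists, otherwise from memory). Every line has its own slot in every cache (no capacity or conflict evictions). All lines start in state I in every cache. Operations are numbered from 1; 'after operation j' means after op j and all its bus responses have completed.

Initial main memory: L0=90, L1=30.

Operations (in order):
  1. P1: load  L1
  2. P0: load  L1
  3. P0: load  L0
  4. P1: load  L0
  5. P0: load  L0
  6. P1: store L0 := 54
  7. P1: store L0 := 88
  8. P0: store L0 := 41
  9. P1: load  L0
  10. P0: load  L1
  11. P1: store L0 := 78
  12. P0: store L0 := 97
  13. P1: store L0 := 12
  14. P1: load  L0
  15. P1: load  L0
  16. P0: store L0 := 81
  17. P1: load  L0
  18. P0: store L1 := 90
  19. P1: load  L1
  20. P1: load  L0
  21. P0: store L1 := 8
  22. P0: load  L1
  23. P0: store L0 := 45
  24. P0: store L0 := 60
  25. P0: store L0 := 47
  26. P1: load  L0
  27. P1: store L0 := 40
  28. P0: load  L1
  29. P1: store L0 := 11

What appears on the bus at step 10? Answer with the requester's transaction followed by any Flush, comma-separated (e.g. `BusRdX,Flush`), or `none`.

bus = none

[1] P1: load  L1 | P0:I, P1:S(30) | bus: BusRd
[2] P0: load  L1 | P0:S(30), P1:S(30) | bus: BusRd
[3] P0: load  L0 | P0:S(90), P1:I | bus: BusRd
[4] P1: load  L0 | P0:S(90), P1:S(90) | bus: BusRd
[5] P0: load  L0 | P0:S(90), P1:S(90) | bus: none
[6] P1: store L0 := 54 | P0:I, P1:M(54) | bus: BusRdX
[7] P1: store L0 := 88 | P0:I, P1:M(88) | bus: none
[8] P0: store L0 := 41 | P0:M(41), P1:I | bus: BusRdX,Flush
[9] P1: load  L0 | P0:S(41), P1:S(41) | bus: BusRd,Flush
[10] P0: load  L1 | P0:S(30), P1:S(30) | bus: none
[11] P1: store L0 := 78 | P0:I, P1:M(78) | bus: BusRdX
[12] P0: store L0 := 97 | P0:M(97), P1:I | bus: BusRdX,Flush
[13] P1: store L0 := 12 | P0:I, P1:M(12) | bus: BusRdX,Flush
[14] P1: load  L0 | P0:I, P1:M(12) | bus: none
[15] P1: load  L0 | P0:I, P1:M(12) | bus: none
[16] P0: store L0 := 81 | P0:M(81), P1:I | bus: BusRdX,Flush
[17] P1: load  L0 | P0:S(81), P1:S(81) | bus: BusRd,Flush
[18] P0: store L1 := 90 | P0:M(90), P1:I | bus: BusRdX
[19] P1: load  L1 | P0:S(90), P1:S(90) | bus: BusRd,Flush
[20] P1: load  L0 | P0:S(81), P1:S(81) | bus: none
[21] P0: store L1 := 8 | P0:M(8), P1:I | bus: BusRdX
[22] P0: load  L1 | P0:M(8), P1:I | bus: none
[23] P0: store L0 := 45 | P0:M(45), P1:I | bus: BusRdX
[24] P0: store L0 := 60 | P0:M(60), P1:I | bus: none
[25] P0: store L0 := 47 | P0:M(47), P1:I | bus: none
[26] P1: load  L0 | P0:S(47), P1:S(47) | bus: BusRd,Flush
[27] P1: store L0 := 40 | P0:I, P1:M(40) | bus: BusRdX
[28] P0: load  L1 | P0:M(8), P1:I | bus: none
[29] P1: store L0 := 11 | P0:I, P1:M(11) | bus: none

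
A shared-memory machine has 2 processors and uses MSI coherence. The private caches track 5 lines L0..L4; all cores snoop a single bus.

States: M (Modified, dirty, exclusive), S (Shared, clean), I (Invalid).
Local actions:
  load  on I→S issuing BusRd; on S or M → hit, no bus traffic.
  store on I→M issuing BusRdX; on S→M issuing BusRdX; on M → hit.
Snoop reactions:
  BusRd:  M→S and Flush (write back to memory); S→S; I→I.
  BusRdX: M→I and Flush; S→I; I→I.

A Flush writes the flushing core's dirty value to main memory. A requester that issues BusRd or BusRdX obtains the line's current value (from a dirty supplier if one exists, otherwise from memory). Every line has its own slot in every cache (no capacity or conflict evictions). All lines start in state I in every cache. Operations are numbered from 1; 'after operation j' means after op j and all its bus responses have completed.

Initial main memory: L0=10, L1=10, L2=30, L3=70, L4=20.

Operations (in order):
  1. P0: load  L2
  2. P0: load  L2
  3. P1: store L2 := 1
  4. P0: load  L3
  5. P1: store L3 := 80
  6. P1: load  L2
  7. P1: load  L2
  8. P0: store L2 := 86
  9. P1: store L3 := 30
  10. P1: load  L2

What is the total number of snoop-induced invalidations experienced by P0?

[1] P0: load  L2 | P0:S(30), P1:I | bus: BusRd
[2] P0: load  L2 | P0:S(30), P1:I | bus: none
[3] P1: store L2 := 1 | P0:I, P1:M(1) | bus: BusRdX
[4] P0: load  L3 | P0:S(70), P1:I | bus: BusRd
[5] P1: store L3 := 80 | P0:I, P1:M(80) | bus: BusRdX
[6] P1: load  L2 | P0:I, P1:M(1) | bus: none
[7] P1: load  L2 | P0:I, P1:M(1) | bus: none
[8] P0: store L2 := 86 | P0:M(86), P1:I | bus: BusRdX,Flush
[9] P1: store L3 := 30 | P0:I, P1:M(30) | bus: none
[10] P1: load  L2 | P0:S(86), P1:S(86) | bus: BusRd,Flush

invalidations = 2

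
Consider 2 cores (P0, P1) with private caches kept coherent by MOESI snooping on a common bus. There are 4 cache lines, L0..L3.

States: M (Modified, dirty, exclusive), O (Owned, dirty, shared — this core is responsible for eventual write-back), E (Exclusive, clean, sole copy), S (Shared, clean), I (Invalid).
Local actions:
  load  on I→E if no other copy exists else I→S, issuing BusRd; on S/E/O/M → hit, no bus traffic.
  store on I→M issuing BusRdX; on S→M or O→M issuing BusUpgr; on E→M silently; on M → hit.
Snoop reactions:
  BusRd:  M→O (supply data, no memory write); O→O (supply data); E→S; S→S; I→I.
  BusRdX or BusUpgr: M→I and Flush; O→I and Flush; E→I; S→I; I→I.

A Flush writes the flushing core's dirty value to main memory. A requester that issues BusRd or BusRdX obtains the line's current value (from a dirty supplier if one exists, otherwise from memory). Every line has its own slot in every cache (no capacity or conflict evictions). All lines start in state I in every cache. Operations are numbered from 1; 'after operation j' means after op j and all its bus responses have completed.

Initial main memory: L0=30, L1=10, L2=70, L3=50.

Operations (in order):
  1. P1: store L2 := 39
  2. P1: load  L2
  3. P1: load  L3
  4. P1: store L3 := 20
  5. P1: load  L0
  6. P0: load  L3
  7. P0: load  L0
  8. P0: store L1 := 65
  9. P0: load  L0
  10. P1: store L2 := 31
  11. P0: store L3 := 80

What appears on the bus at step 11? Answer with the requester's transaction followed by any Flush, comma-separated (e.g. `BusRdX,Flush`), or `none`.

bus = BusUpgr,Flush

  op1 P1: store L2 := 39 → I/M on L2; bus BusRdX; mem=70
  op2 P1: load  L2 → I/M on L2; bus (none); mem=70
  op3 P1: load  L3 → I/E on L3; bus BusRd; mem=50
  op4 P1: store L3 := 20 → I/M on L3; bus (none); mem=50
  op5 P1: load  L0 → I/E on L0; bus BusRd; mem=30
  op6 P0: load  L3 → S/O on L3; bus BusRd; mem=50
  op7 P0: load  L0 → S/S on L0; bus BusRd; mem=30
  op8 P0: store L1 := 65 → M/I on L1; bus BusRdX; mem=10
  op9 P0: load  L0 → S/S on L0; bus (none); mem=30
  op10 P1: store L2 := 31 → I/M on L2; bus (none); mem=70
  op11 P0: store L3 := 80 → M/I on L3; bus BusUpgr Flush; mem=20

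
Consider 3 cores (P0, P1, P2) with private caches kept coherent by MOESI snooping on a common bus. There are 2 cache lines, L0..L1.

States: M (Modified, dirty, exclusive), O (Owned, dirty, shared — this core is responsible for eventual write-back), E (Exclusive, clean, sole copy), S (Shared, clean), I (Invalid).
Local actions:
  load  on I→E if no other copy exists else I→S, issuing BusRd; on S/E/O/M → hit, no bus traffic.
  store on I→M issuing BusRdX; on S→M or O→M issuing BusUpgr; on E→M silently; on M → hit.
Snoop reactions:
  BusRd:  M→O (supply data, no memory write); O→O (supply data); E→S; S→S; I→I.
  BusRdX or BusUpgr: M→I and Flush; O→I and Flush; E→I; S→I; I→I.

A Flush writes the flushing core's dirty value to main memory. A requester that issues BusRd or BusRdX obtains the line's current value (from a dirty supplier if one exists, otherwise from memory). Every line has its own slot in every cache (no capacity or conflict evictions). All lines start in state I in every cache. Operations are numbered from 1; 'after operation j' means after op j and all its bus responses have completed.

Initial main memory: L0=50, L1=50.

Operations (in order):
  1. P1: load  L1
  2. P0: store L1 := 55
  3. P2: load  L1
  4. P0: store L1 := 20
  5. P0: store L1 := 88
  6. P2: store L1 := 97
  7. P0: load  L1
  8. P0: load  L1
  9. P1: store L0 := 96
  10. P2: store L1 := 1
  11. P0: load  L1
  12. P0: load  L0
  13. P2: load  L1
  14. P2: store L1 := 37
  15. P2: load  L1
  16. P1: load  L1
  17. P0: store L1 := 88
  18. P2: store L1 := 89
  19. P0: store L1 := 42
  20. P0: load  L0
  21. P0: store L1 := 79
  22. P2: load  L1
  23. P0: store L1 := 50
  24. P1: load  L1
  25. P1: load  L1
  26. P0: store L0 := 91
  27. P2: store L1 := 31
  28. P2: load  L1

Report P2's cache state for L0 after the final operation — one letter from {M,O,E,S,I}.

[1] P1: load  L1 | P0:I, P1:E(50), P2:I | bus: BusRd
[2] P0: store L1 := 55 | P0:M(55), P1:I, P2:I | bus: BusRdX
[3] P2: load  L1 | P0:O(55), P1:I, P2:S(55) | bus: BusRd
[4] P0: store L1 := 20 | P0:M(20), P1:I, P2:I | bus: BusUpgr
[5] P0: store L1 := 88 | P0:M(88), P1:I, P2:I | bus: none
[6] P2: store L1 := 97 | P0:I, P1:I, P2:M(97) | bus: BusRdX,Flush
[7] P0: load  L1 | P0:S(97), P1:I, P2:O(97) | bus: BusRd
[8] P0: load  L1 | P0:S(97), P1:I, P2:O(97) | bus: none
[9] P1: store L0 := 96 | P0:I, P1:M(96), P2:I | bus: BusRdX
[10] P2: store L1 := 1 | P0:I, P1:I, P2:M(1) | bus: BusUpgr
[11] P0: load  L1 | P0:S(1), P1:I, P2:O(1) | bus: BusRd
[12] P0: load  L0 | P0:S(96), P1:O(96), P2:I | bus: BusRd
[13] P2: load  L1 | P0:S(1), P1:I, P2:O(1) | bus: none
[14] P2: store L1 := 37 | P0:I, P1:I, P2:M(37) | bus: BusUpgr
[15] P2: load  L1 | P0:I, P1:I, P2:M(37) | bus: none
[16] P1: load  L1 | P0:I, P1:S(37), P2:O(37) | bus: BusRd
[17] P0: store L1 := 88 | P0:M(88), P1:I, P2:I | bus: BusRdX,Flush
[18] P2: store L1 := 89 | P0:I, P1:I, P2:M(89) | bus: BusRdX,Flush
[19] P0: store L1 := 42 | P0:M(42), P1:I, P2:I | bus: BusRdX,Flush
[20] P0: load  L0 | P0:S(96), P1:O(96), P2:I | bus: none
[21] P0: store L1 := 79 | P0:M(79), P1:I, P2:I | bus: none
[22] P2: load  L1 | P0:O(79), P1:I, P2:S(79) | bus: BusRd
[23] P0: store L1 := 50 | P0:M(50), P1:I, P2:I | bus: BusUpgr
[24] P1: load  L1 | P0:O(50), P1:S(50), P2:I | bus: BusRd
[25] P1: load  L1 | P0:O(50), P1:S(50), P2:I | bus: none
[26] P0: store L0 := 91 | P0:M(91), P1:I, P2:I | bus: BusUpgr,Flush
[27] P2: store L1 := 31 | P0:I, P1:I, P2:M(31) | bus: BusRdX,Flush
[28] P2: load  L1 | P0:I, P1:I, P2:M(31) | bus: none

state = I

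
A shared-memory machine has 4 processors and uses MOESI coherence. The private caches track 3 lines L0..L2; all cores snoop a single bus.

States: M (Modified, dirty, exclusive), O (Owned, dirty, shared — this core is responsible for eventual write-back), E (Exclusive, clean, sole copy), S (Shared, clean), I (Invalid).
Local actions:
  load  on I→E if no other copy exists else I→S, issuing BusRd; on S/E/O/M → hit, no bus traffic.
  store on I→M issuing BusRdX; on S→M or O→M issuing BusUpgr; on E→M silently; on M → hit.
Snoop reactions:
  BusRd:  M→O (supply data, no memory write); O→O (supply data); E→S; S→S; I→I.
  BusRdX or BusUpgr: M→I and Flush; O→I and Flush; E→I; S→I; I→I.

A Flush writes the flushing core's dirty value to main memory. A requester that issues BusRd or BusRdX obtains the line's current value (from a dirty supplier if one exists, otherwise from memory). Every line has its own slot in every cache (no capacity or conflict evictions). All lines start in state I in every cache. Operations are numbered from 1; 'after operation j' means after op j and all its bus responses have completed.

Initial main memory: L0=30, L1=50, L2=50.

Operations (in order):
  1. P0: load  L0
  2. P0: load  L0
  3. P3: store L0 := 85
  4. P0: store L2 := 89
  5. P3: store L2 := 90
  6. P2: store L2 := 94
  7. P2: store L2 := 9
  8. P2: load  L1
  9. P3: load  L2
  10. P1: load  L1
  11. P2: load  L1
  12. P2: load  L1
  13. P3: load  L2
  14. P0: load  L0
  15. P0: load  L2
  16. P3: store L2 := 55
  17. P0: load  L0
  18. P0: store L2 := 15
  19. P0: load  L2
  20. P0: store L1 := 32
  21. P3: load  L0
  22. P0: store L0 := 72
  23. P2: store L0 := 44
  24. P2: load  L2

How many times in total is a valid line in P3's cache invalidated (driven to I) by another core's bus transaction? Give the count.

[1] P0: load  L0 | P0:E(30), P1:I, P2:I, P3:I | bus: BusRd
[2] P0: load  L0 | P0:E(30), P1:I, P2:I, P3:I | bus: none
[3] P3: store L0 := 85 | P0:I, P1:I, P2:I, P3:M(85) | bus: BusRdX
[4] P0: store L2 := 89 | P0:M(89), P1:I, P2:I, P3:I | bus: BusRdX
[5] P3: store L2 := 90 | P0:I, P1:I, P2:I, P3:M(90) | bus: BusRdX,Flush
[6] P2: store L2 := 94 | P0:I, P1:I, P2:M(94), P3:I | bus: BusRdX,Flush
[7] P2: store L2 := 9 | P0:I, P1:I, P2:M(9), P3:I | bus: none
[8] P2: load  L1 | P0:I, P1:I, P2:E(50), P3:I | bus: BusRd
[9] P3: load  L2 | P0:I, P1:I, P2:O(9), P3:S(9) | bus: BusRd
[10] P1: load  L1 | P0:I, P1:S(50), P2:S(50), P3:I | bus: BusRd
[11] P2: load  L1 | P0:I, P1:S(50), P2:S(50), P3:I | bus: none
[12] P2: load  L1 | P0:I, P1:S(50), P2:S(50), P3:I | bus: none
[13] P3: load  L2 | P0:I, P1:I, P2:O(9), P3:S(9) | bus: none
[14] P0: load  L0 | P0:S(85), P1:I, P2:I, P3:O(85) | bus: BusRd
[15] P0: load  L2 | P0:S(9), P1:I, P2:O(9), P3:S(9) | bus: BusRd
[16] P3: store L2 := 55 | P0:I, P1:I, P2:I, P3:M(55) | bus: BusUpgr,Flush
[17] P0: load  L0 | P0:S(85), P1:I, P2:I, P3:O(85) | bus: none
[18] P0: store L2 := 15 | P0:M(15), P1:I, P2:I, P3:I | bus: BusRdX,Flush
[19] P0: load  L2 | P0:M(15), P1:I, P2:I, P3:I | bus: none
[20] P0: store L1 := 32 | P0:M(32), P1:I, P2:I, P3:I | bus: BusRdX
[21] P3: load  L0 | P0:S(85), P1:I, P2:I, P3:O(85) | bus: none
[22] P0: store L0 := 72 | P0:M(72), P1:I, P2:I, P3:I | bus: BusUpgr,Flush
[23] P2: store L0 := 44 | P0:I, P1:I, P2:M(44), P3:I | bus: BusRdX,Flush
[24] P2: load  L2 | P0:O(15), P1:I, P2:S(15), P3:I | bus: BusRd

invalidations = 3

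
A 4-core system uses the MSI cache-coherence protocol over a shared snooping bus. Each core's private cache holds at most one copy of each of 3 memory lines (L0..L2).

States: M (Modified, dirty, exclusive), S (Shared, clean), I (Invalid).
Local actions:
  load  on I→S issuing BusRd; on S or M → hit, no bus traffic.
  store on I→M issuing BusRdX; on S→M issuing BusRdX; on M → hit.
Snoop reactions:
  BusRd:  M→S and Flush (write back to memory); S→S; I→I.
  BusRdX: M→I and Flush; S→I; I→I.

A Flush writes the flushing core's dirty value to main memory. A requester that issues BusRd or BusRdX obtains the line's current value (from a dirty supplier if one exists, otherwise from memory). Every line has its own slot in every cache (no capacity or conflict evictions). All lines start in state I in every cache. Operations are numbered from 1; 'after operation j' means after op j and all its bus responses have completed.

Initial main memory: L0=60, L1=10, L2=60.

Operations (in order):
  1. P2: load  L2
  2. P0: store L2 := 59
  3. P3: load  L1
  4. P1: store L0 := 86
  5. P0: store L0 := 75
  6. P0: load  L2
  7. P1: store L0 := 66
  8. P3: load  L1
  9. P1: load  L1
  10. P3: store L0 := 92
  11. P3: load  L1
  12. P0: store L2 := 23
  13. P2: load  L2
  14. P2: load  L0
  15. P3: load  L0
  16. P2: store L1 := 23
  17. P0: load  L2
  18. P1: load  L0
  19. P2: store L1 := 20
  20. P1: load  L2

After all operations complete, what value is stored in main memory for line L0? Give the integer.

memory[L0] = 92

[1] P2: load  L2 | P0:I, P1:I, P2:S(60), P3:I | bus: BusRd
[2] P0: store L2 := 59 | P0:M(59), P1:I, P2:I, P3:I | bus: BusRdX
[3] P3: load  L1 | P0:I, P1:I, P2:I, P3:S(10) | bus: BusRd
[4] P1: store L0 := 86 | P0:I, P1:M(86), P2:I, P3:I | bus: BusRdX
[5] P0: store L0 := 75 | P0:M(75), P1:I, P2:I, P3:I | bus: BusRdX,Flush
[6] P0: load  L2 | P0:M(59), P1:I, P2:I, P3:I | bus: none
[7] P1: store L0 := 66 | P0:I, P1:M(66), P2:I, P3:I | bus: BusRdX,Flush
[8] P3: load  L1 | P0:I, P1:I, P2:I, P3:S(10) | bus: none
[9] P1: load  L1 | P0:I, P1:S(10), P2:I, P3:S(10) | bus: BusRd
[10] P3: store L0 := 92 | P0:I, P1:I, P2:I, P3:M(92) | bus: BusRdX,Flush
[11] P3: load  L1 | P0:I, P1:S(10), P2:I, P3:S(10) | bus: none
[12] P0: store L2 := 23 | P0:M(23), P1:I, P2:I, P3:I | bus: none
[13] P2: load  L2 | P0:S(23), P1:I, P2:S(23), P3:I | bus: BusRd,Flush
[14] P2: load  L0 | P0:I, P1:I, P2:S(92), P3:S(92) | bus: BusRd,Flush
[15] P3: load  L0 | P0:I, P1:I, P2:S(92), P3:S(92) | bus: none
[16] P2: store L1 := 23 | P0:I, P1:I, P2:M(23), P3:I | bus: BusRdX
[17] P0: load  L2 | P0:S(23), P1:I, P2:S(23), P3:I | bus: none
[18] P1: load  L0 | P0:I, P1:S(92), P2:S(92), P3:S(92) | bus: BusRd
[19] P2: store L1 := 20 | P0:I, P1:I, P2:M(20), P3:I | bus: none
[20] P1: load  L2 | P0:S(23), P1:S(23), P2:S(23), P3:I | bus: BusRd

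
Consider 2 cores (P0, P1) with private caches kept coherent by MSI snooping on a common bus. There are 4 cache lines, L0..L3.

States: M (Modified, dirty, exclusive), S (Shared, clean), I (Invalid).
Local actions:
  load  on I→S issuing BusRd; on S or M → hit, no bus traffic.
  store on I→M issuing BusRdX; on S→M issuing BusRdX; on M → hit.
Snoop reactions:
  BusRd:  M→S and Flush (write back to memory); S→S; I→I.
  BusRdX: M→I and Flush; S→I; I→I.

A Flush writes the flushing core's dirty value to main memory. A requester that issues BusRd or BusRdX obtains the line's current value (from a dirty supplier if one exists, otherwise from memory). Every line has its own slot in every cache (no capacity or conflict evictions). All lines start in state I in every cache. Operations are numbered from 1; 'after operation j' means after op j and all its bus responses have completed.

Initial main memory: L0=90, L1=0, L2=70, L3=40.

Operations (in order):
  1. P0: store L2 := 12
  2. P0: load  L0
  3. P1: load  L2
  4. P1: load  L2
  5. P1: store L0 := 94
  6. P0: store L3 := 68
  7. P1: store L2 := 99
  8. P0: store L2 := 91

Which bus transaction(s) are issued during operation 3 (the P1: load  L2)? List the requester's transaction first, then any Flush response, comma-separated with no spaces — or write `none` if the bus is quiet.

bus = BusRd,Flush

step 1: P0: store L2 := 12  ⟶  MI  (L2)  txn=BusRdX  M[L2]=70
step 2: P0: load  L0  ⟶  SI  (L0)  txn=BusRd  M[L0]=90
step 3: P1: load  L2  ⟶  SS  (L2)  txn=BusRd+Flush  M[L2]=12
step 4: P1: load  L2  ⟶  SS  (L2)  txn=∅  M[L2]=12
step 5: P1: store L0 := 94  ⟶  IM  (L0)  txn=BusRdX  M[L0]=90
step 6: P0: store L3 := 68  ⟶  MI  (L3)  txn=BusRdX  M[L3]=40
step 7: P1: store L2 := 99  ⟶  IM  (L2)  txn=BusRdX  M[L2]=12
step 8: P0: store L2 := 91  ⟶  MI  (L2)  txn=BusRdX+Flush  M[L2]=99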